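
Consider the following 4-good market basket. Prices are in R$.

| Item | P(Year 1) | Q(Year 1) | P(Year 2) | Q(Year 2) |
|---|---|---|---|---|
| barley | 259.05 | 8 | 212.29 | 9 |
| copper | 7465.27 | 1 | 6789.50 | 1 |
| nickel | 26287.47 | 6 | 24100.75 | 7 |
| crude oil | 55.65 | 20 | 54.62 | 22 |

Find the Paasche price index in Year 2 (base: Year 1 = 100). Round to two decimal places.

91.58

Paasche price index uses current-period quantities as weights.
ΣP(Year 2)·Q(Year 2) = 212.29×9 + 6789.50×1 + 24100.75×7 + 54.62×22 = 1910.61 + 6789.5 + 168705.25 + 1201.64 = 178607
ΣP(Year 1)·Q(Year 2) = 259.05×9 + 7465.27×1 + 26287.47×7 + 55.65×22 = 2331.45 + 7465.27 + 184012.29 + 1224.3 = 195033.31
Index = 178607 / 195033.31 × 100 = 91.5777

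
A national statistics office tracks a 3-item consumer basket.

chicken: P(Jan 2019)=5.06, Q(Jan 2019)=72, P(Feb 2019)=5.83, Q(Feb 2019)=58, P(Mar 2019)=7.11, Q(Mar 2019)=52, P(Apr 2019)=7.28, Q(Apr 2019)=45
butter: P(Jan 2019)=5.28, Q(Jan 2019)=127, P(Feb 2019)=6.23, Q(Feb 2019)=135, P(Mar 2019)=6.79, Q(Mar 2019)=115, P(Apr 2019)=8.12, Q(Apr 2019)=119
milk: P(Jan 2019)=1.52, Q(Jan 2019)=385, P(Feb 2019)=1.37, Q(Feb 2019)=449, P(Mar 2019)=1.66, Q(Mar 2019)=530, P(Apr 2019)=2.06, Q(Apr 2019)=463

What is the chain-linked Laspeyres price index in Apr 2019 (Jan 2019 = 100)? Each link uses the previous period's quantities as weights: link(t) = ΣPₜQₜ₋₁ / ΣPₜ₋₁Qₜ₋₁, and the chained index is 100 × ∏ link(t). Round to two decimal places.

Link Jan 2019→Feb 2019:
ΣP(Feb 2019)Q(Jan 2019) = 5.83×72 + 6.23×127 + 1.37×385 = 419.76 + 791.21 + 527.45 = 1738.42
ΣP(Jan 2019)Q(Jan 2019) = 5.06×72 + 5.28×127 + 1.52×385 = 364.32 + 670.56 + 585.2 = 1620.08
link = 1738.42/1620.08 = 1.073046
Link Feb 2019→Mar 2019:
ΣP(Mar 2019)Q(Feb 2019) = 7.11×58 + 6.79×135 + 1.66×449 = 412.38 + 916.65 + 745.34 = 2074.37
ΣP(Feb 2019)Q(Feb 2019) = 5.83×58 + 6.23×135 + 1.37×449 = 338.14 + 841.05 + 615.13 = 1794.32
link = 2074.37/1794.32 = 1.156076
Link Mar 2019→Apr 2019:
ΣP(Apr 2019)Q(Mar 2019) = 7.28×52 + 8.12×115 + 2.06×530 = 378.56 + 933.8 + 1091.8 = 2404.16
ΣP(Mar 2019)Q(Mar 2019) = 7.11×52 + 6.79×115 + 1.66×530 = 369.72 + 780.85 + 879.8 = 2030.37
link = 2404.16/2030.37 = 1.184099
Chained index = 100 × 1.073046 × 1.156076 × 1.184099 = 146.8902

146.89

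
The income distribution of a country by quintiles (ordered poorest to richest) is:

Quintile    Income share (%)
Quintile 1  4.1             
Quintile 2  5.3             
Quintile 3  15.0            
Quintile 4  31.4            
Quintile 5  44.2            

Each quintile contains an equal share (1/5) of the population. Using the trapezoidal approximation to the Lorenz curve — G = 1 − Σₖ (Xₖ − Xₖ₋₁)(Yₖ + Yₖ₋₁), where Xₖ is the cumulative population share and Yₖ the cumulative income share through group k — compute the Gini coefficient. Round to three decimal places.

Cumulative income shares Yₖ: 0.0410, 0.0940, 0.2440, 0.5580, 1.0000
Σ (Xₖ−Xₖ₋₁)(Yₖ+Yₖ₋₁) = (1/5)(0.0410+0.0000) + (1/5)(0.0940+0.0410) + (1/5)(0.2440+0.0940) + (1/5)(0.5580+0.2440) + (1/5)(1.0000+0.5580)
  = 0.0082 + 0.0270 + 0.0676 + 0.1604 + 0.3116 = 0.5748
G = 1 − 0.5748 = 0.4252

0.425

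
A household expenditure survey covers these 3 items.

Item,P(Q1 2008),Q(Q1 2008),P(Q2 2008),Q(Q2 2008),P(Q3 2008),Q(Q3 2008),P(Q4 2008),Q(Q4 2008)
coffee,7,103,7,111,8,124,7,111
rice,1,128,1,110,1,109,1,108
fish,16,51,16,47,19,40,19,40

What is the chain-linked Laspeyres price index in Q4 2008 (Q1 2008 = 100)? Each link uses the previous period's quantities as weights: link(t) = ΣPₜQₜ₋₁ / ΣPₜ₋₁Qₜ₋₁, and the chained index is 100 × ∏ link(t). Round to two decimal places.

107.69

Link Q1 2008→Q2 2008:
ΣP(Q2 2008)Q(Q1 2008) = 7×103 + 1×128 + 16×51 = 721 + 128 + 816 = 1665
ΣP(Q1 2008)Q(Q1 2008) = 7×103 + 1×128 + 16×51 = 721 + 128 + 816 = 1665
link = 1665/1665 = 1.000000
Link Q2 2008→Q3 2008:
ΣP(Q3 2008)Q(Q2 2008) = 8×111 + 1×110 + 19×47 = 888 + 110 + 893 = 1891
ΣP(Q2 2008)Q(Q2 2008) = 7×111 + 1×110 + 16×47 = 777 + 110 + 752 = 1639
link = 1891/1639 = 1.153752
Link Q3 2008→Q4 2008:
ΣP(Q4 2008)Q(Q3 2008) = 7×124 + 1×109 + 19×40 = 868 + 109 + 760 = 1737
ΣP(Q3 2008)Q(Q3 2008) = 8×124 + 1×109 + 19×40 = 992 + 109 + 760 = 1861
link = 1737/1861 = 0.933369
Chained index = 100 × 1.000000 × 1.153752 × 0.933369 = 107.6877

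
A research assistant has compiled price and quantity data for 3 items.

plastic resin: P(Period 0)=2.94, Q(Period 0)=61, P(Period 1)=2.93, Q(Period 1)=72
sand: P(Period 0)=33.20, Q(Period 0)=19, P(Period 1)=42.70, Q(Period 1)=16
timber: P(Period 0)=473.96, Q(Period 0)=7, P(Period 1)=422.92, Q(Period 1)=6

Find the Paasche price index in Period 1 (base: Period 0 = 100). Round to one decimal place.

95.7

Paasche price index uses current-period quantities as weights.
ΣP(Period 1)·Q(Period 1) = 2.93×72 + 42.70×16 + 422.92×6 = 210.96 + 683.2 + 2537.52 = 3431.68
ΣP(Period 0)·Q(Period 1) = 2.94×72 + 33.20×16 + 473.96×6 = 211.68 + 531.2 + 2843.76 = 3586.64
Index = 3431.68 / 3586.64 × 100 = 95.6795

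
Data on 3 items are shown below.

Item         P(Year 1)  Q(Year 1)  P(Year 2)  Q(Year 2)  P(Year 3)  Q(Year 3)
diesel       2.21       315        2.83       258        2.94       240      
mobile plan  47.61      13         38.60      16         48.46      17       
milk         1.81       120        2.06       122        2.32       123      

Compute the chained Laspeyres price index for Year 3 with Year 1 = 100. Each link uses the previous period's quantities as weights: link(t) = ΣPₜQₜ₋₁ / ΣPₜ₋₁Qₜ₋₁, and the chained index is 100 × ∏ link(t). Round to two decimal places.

Link Year 1→Year 2:
ΣP(Year 2)Q(Year 1) = 2.83×315 + 38.60×13 + 2.06×120 = 891.45 + 501.8 + 247.2 = 1640.45
ΣP(Year 1)Q(Year 1) = 2.21×315 + 47.61×13 + 1.81×120 = 696.15 + 618.93 + 217.2 = 1532.28
link = 1640.45/1532.28 = 1.070594
Link Year 2→Year 3:
ΣP(Year 3)Q(Year 2) = 2.94×258 + 48.46×16 + 2.32×122 = 758.52 + 775.36 + 283.04 = 1816.92
ΣP(Year 2)Q(Year 2) = 2.83×258 + 38.60×16 + 2.06×122 = 730.14 + 617.6 + 251.32 = 1599.06
link = 1816.92/1599.06 = 1.136243
Chained index = 100 × 1.070594 × 1.136243 = 121.6455

121.65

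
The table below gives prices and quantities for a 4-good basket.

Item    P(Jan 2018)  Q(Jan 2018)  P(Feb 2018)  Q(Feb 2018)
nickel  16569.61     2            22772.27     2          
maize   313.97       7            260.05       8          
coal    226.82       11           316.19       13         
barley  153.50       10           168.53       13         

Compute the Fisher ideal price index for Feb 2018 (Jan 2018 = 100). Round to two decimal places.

133.14

Laspeyres component (base-period weights):
ΣP(Feb 2018)Q(Jan 2018) = 22772.27×2 + 260.05×7 + 316.19×11 + 168.53×10 = 45544.54 + 1820.35 + 3478.09 + 1685.3 = 52528.28
ΣP(Jan 2018)Q(Jan 2018) = 16569.61×2 + 313.97×7 + 226.82×11 + 153.50×10 = 33139.22 + 2197.79 + 2495.02 + 1535 = 39367.03
L = 52528.28 / 39367.03 × 100 = 133.4322
Paasche component (current-period weights):
ΣP(Feb 2018)Q(Feb 2018) = 22772.27×2 + 260.05×8 + 316.19×13 + 168.53×13 = 45544.54 + 2080.4 + 4110.47 + 2190.89 = 53926.3
ΣP(Jan 2018)Q(Feb 2018) = 16569.61×2 + 313.97×8 + 226.82×13 + 153.50×13 = 33139.22 + 2511.76 + 2948.66 + 1995.5 = 40595.14
P = 53926.3 / 40595.14 × 100 = 132.8393
Fisher = √(L × P) = √(133.4322 × 132.8393) = 133.1354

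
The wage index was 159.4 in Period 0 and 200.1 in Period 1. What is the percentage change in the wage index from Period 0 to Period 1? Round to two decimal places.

25.53%

Change = (200.1 − 159.4) / 159.4 × 100
       = 40.7 / 159.4 × 100 = 25.5332%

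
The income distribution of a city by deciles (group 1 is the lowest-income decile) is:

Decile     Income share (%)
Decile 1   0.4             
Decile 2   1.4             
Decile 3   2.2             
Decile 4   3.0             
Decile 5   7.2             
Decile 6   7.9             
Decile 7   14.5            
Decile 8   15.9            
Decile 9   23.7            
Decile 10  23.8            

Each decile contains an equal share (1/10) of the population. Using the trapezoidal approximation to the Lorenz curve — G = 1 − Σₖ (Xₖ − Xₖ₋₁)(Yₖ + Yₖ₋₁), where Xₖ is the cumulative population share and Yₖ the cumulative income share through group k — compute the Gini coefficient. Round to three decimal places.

Cumulative income shares Yₖ: 0.0040, 0.0180, 0.0400, 0.0700, 0.1420, 0.2210, 0.3660, 0.5250, 0.7620, 1.0000
Σ (Xₖ−Xₖ₋₁)(Yₖ+Yₖ₋₁) = (1/10)(0.0040+0.0000) + (1/10)(0.0180+0.0040) + (1/10)(0.0400+0.0180) + (1/10)(0.0700+0.0400) + (1/10)(0.1420+0.0700) + (1/10)(0.2210+0.1420) + (1/10)(0.3660+0.2210) + (1/10)(0.5250+0.3660) + (1/10)(0.7620+0.5250) + (1/10)(1.0000+0.7620)
  = 0.0004 + 0.0022 + 0.0058 + 0.0110 + 0.0212 + 0.0363 + 0.0587 + 0.0891 + 0.1287 + 0.1762 = 0.5296
G = 1 − 0.5296 = 0.4704

0.470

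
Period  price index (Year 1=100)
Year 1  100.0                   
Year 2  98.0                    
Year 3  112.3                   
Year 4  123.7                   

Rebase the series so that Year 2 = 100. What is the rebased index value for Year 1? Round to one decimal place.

102.0

Rebased(Year 1) = 100.0 / 98.0 × 100 = 102.0408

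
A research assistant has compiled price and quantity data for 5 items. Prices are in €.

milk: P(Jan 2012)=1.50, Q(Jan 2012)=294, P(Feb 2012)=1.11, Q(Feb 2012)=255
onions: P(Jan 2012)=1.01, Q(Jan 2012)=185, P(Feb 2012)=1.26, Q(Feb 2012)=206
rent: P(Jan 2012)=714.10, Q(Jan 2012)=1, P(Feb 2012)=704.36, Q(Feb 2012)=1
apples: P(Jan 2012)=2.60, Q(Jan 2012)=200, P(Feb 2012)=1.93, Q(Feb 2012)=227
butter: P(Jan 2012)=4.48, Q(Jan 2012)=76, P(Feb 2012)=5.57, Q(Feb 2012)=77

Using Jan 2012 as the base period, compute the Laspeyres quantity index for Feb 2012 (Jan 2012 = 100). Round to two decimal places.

101.70

Laspeyres quantity index uses base-period prices as weights.
ΣP(Jan 2012)·Q(Feb 2012) = 1.50×255 + 1.01×206 + 714.10×1 + 2.60×227 + 4.48×77 = 382.5 + 208.06 + 714.1 + 590.2 + 344.96 = 2239.82
ΣP(Jan 2012)·Q(Jan 2012) = 1.50×294 + 1.01×185 + 714.10×1 + 2.60×200 + 4.48×76 = 441 + 186.85 + 714.1 + 520 + 340.48 = 2202.43
Index = 2239.82 / 2202.43 × 100 = 101.6977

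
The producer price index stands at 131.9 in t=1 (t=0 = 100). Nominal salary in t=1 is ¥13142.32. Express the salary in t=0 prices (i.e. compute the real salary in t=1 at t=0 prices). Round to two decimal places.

9963.85

Real = Nominal ÷ (Index/100) = 13142.32 ÷ (131.9/100)
     = 13142.32 ÷ 1.319 = 9963.8514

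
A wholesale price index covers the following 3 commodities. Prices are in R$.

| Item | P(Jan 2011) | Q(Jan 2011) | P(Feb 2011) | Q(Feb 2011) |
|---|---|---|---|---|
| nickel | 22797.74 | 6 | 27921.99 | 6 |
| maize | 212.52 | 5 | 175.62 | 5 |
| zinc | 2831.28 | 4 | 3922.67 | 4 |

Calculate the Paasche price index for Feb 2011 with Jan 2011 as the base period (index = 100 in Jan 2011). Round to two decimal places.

Paasche price index uses current-period quantities as weights.
ΣP(Feb 2011)·Q(Feb 2011) = 27921.99×6 + 175.62×5 + 3922.67×4 = 167531.94 + 878.1 + 15690.68 = 184100.72
ΣP(Jan 2011)·Q(Feb 2011) = 22797.74×6 + 212.52×5 + 2831.28×4 = 136786.44 + 1062.6 + 11325.12 = 149174.16
Index = 184100.72 / 149174.16 × 100 = 123.4133

123.41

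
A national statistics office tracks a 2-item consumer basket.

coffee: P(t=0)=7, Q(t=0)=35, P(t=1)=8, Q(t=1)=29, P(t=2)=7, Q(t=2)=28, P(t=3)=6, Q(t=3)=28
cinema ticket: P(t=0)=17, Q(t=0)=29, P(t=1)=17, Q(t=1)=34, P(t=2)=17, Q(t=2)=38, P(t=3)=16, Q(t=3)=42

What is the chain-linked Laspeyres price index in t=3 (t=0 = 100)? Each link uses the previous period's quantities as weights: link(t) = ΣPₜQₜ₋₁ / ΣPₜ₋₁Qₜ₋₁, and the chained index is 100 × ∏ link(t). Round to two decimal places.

93.08

Link t=0→t=1:
ΣP(t=1)Q(t=0) = 8×35 + 17×29 = 280 + 493 = 773
ΣP(t=0)Q(t=0) = 7×35 + 17×29 = 245 + 493 = 738
link = 773/738 = 1.047425
Link t=1→t=2:
ΣP(t=2)Q(t=1) = 7×29 + 17×34 = 203 + 578 = 781
ΣP(t=1)Q(t=1) = 8×29 + 17×34 = 232 + 578 = 810
link = 781/810 = 0.964198
Link t=2→t=3:
ΣP(t=3)Q(t=2) = 6×28 + 16×38 = 168 + 608 = 776
ΣP(t=2)Q(t=2) = 7×28 + 17×38 = 196 + 646 = 842
link = 776/842 = 0.921615
Chained index = 100 × 1.047425 × 0.964198 × 0.921615 = 93.0762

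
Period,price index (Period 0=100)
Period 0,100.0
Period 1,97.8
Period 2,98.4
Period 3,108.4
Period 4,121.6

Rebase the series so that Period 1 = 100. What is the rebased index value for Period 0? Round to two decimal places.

Rebased(Period 0) = 100.0 / 97.8 × 100 = 102.2495

102.25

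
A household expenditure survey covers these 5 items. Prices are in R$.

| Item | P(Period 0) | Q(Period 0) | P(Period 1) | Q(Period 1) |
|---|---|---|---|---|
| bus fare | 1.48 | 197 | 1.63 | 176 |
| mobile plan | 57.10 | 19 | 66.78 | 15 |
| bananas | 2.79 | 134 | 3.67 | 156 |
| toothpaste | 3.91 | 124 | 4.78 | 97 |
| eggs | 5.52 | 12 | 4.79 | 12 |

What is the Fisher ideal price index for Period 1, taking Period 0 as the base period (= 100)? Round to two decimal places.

118.98

Laspeyres component (base-period weights):
ΣP(Period 1)Q(Period 0) = 1.63×197 + 66.78×19 + 3.67×134 + 4.78×124 + 4.79×12 = 321.11 + 1268.82 + 491.78 + 592.72 + 57.48 = 2731.91
ΣP(Period 0)Q(Period 0) = 1.48×197 + 57.10×19 + 2.79×134 + 3.91×124 + 5.52×12 = 291.56 + 1084.9 + 373.86 + 484.84 + 66.24 = 2301.4
L = 2731.91 / 2301.4 × 100 = 118.7064
Paasche component (current-period weights):
ΣP(Period 1)Q(Period 1) = 1.63×176 + 66.78×15 + 3.67×156 + 4.78×97 + 4.79×12 = 286.88 + 1001.7 + 572.52 + 463.66 + 57.48 = 2382.24
ΣP(Period 0)Q(Period 1) = 1.48×176 + 57.10×15 + 2.79×156 + 3.91×97 + 5.52×12 = 260.48 + 856.5 + 435.24 + 379.27 + 66.24 = 1997.73
P = 2382.24 / 1997.73 × 100 = 119.2473
Fisher = √(L × P) = √(118.7064 × 119.2473) = 118.9766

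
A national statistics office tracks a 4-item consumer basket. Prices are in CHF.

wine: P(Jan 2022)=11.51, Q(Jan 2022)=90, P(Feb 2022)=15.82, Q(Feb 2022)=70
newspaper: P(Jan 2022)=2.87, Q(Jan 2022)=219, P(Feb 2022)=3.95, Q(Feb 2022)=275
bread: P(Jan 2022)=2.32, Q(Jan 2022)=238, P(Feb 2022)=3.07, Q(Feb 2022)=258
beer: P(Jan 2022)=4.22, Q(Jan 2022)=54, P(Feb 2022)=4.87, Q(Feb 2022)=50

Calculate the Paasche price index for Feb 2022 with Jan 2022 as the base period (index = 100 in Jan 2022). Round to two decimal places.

Paasche price index uses current-period quantities as weights.
ΣP(Feb 2022)·Q(Feb 2022) = 15.82×70 + 3.95×275 + 3.07×258 + 4.87×50 = 1107.4 + 1086.25 + 792.06 + 243.5 = 3229.21
ΣP(Jan 2022)·Q(Feb 2022) = 11.51×70 + 2.87×275 + 2.32×258 + 4.22×50 = 805.7 + 789.25 + 598.56 + 211 = 2404.51
Index = 3229.21 / 2404.51 × 100 = 134.2980

134.30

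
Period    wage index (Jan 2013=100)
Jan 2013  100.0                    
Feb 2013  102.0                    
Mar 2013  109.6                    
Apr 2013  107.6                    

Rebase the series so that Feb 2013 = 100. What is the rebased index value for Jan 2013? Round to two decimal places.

98.04

Rebased(Jan 2013) = 100.0 / 102.0 × 100 = 98.0392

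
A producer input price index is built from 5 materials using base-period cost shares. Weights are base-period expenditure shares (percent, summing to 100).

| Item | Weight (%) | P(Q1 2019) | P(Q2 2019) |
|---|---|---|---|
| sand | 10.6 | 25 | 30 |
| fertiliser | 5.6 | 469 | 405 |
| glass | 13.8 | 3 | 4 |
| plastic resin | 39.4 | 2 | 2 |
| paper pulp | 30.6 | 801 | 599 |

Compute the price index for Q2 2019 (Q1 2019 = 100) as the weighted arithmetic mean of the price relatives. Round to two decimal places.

sand: 10.6 × (30/25) = 10.6 × 1.200000 = 12.7200
fertiliser: 5.6 × (405/469) = 5.6 × 0.863539 = 4.8358
glass: 13.8 × (4/3) = 13.8 × 1.333333 = 18.4000
plastic resin: 39.4 × (2/2) = 39.4 × 1.000000 = 39.4000
paper pulp: 30.6 × (599/801) = 30.6 × 0.747815 = 22.8831
Index = Σ wᵢ·(p₁ᵢ/p₀ᵢ) = 12.7200 + 4.8358 + 18.4000 + 39.4000 + 22.8831 = 98.2390

98.24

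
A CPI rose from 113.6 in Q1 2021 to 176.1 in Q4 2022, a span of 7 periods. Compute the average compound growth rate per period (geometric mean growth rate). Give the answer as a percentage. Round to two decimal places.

Growth factor = (176.1/113.6)^(1/7) = (1.550176)^(1/7) = 1.064627
Growth rate = 1.064627 − 1 = 0.064627 = 6.4627%

6.46%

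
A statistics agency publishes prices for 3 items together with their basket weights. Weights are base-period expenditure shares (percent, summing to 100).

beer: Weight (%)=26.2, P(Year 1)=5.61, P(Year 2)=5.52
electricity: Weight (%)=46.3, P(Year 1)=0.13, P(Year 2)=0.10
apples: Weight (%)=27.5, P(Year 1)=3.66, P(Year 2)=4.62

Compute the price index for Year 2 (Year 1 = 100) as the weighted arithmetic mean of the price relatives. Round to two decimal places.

beer: 26.2 × (5.52/5.61) = 26.2 × 0.983957 = 25.7797
electricity: 46.3 × (0.10/0.13) = 46.3 × 0.769231 = 35.6154
apples: 27.5 × (4.62/3.66) = 27.5 × 1.262295 = 34.7131
Index = Σ wᵢ·(p₁ᵢ/p₀ᵢ) = 25.7797 + 35.6154 + 34.7131 = 96.1082

96.11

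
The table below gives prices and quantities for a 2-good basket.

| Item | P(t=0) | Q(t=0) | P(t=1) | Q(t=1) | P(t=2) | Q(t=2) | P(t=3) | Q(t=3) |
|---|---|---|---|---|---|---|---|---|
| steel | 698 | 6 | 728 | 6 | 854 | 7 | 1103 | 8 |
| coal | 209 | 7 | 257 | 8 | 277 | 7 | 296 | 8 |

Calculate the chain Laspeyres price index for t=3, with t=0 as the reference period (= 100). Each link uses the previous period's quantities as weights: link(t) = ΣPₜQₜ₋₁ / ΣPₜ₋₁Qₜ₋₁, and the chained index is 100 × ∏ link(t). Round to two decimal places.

Link t=0→t=1:
ΣP(t=1)Q(t=0) = 728×6 + 257×7 = 4368 + 1799 = 6167
ΣP(t=0)Q(t=0) = 698×6 + 209×7 = 4188 + 1463 = 5651
link = 6167/5651 = 1.091311
Link t=1→t=2:
ΣP(t=2)Q(t=1) = 854×6 + 277×8 = 5124 + 2216 = 7340
ΣP(t=1)Q(t=1) = 728×6 + 257×8 = 4368 + 2056 = 6424
link = 7340/6424 = 1.142590
Link t=2→t=3:
ΣP(t=3)Q(t=2) = 1103×7 + 296×7 = 7721 + 2072 = 9793
ΣP(t=2)Q(t=2) = 854×7 + 277×7 = 5978 + 1939 = 7917
link = 9793/7917 = 1.236958
Chained index = 100 × 1.091311 × 1.142590 × 1.236958 = 154.2390

154.24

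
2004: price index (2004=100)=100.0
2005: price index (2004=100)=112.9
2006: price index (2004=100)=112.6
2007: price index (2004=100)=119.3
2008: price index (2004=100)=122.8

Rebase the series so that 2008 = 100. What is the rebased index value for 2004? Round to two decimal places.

81.43

Rebased(2004) = 100.0 / 122.8 × 100 = 81.4332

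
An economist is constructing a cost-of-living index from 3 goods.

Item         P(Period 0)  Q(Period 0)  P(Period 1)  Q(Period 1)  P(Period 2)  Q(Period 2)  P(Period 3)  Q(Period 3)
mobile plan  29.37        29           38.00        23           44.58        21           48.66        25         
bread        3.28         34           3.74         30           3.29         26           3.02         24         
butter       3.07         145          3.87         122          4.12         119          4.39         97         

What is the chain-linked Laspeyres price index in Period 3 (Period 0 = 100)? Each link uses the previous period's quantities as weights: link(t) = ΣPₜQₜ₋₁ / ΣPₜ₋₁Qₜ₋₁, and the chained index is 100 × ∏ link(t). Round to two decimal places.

152.18

Link Period 0→Period 1:
ΣP(Period 1)Q(Period 0) = 38.00×29 + 3.74×34 + 3.87×145 = 1102 + 127.16 + 561.15 = 1790.31
ΣP(Period 0)Q(Period 0) = 29.37×29 + 3.28×34 + 3.07×145 = 851.73 + 111.52 + 445.15 = 1408.4
link = 1790.31/1408.4 = 1.271166
Link Period 1→Period 2:
ΣP(Period 2)Q(Period 1) = 44.58×23 + 3.29×30 + 4.12×122 = 1025.34 + 98.7 + 502.64 = 1626.68
ΣP(Period 1)Q(Period 1) = 38.00×23 + 3.74×30 + 3.87×122 = 874 + 112.2 + 472.14 = 1458.34
link = 1626.68/1458.34 = 1.115433
Link Period 2→Period 3:
ΣP(Period 3)Q(Period 2) = 48.66×21 + 3.02×26 + 4.39×119 = 1021.86 + 78.52 + 522.41 = 1622.79
ΣP(Period 2)Q(Period 2) = 44.58×21 + 3.29×26 + 4.12×119 = 936.18 + 85.54 + 490.28 = 1512
link = 1622.79/1512 = 1.073274
Chained index = 100 × 1.271166 × 1.115433 × 1.073274 = 152.1795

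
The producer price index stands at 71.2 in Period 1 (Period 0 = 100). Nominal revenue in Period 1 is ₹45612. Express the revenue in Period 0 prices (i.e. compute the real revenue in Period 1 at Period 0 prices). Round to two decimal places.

Real = Nominal ÷ (Index/100) = 45612 ÷ (71.2/100)
     = 45612 ÷ 0.712 = 64061.7978

64061.80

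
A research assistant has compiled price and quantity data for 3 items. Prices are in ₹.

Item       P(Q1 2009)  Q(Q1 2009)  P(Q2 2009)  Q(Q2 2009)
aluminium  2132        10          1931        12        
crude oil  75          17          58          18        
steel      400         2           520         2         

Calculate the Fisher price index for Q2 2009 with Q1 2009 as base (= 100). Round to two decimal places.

91.13

Laspeyres component (base-period weights):
ΣP(Q2 2009)Q(Q1 2009) = 1931×10 + 58×17 + 520×2 = 19310 + 986 + 1040 = 21336
ΣP(Q1 2009)Q(Q1 2009) = 2132×10 + 75×17 + 400×2 = 21320 + 1275 + 800 = 23395
L = 21336 / 23395 × 100 = 91.1990
Paasche component (current-period weights):
ΣP(Q2 2009)Q(Q2 2009) = 1931×12 + 58×18 + 520×2 = 23172 + 1044 + 1040 = 25256
ΣP(Q1 2009)Q(Q2 2009) = 2132×12 + 75×18 + 400×2 = 25584 + 1350 + 800 = 27734
P = 25256 / 27734 × 100 = 91.0651
Fisher = √(L × P) = √(91.1990 × 91.0651) = 91.1320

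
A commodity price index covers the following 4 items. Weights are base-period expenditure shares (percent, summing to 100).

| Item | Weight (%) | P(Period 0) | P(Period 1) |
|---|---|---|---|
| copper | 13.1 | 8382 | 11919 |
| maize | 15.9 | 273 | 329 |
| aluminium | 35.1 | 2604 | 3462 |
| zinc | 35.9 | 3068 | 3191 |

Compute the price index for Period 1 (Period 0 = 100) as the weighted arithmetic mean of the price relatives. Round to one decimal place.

121.8

copper: 13.1 × (11919/8382) = 13.1 × 1.421976 = 18.6279
maize: 15.9 × (329/273) = 15.9 × 1.205128 = 19.1615
aluminium: 35.1 × (3462/2604) = 35.1 × 1.329493 = 46.6652
zinc: 35.9 × (3191/3068) = 35.9 × 1.040091 = 37.3393
Index = Σ wᵢ·(p₁ᵢ/p₀ᵢ) = 18.6279 + 19.1615 + 46.6652 + 37.3393 = 121.7939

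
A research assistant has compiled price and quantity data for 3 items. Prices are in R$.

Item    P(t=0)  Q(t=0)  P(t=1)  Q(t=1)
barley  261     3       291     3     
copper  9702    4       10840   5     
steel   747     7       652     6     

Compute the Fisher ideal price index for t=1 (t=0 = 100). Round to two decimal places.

Laspeyres component (base-period weights):
ΣP(t=1)Q(t=0) = 291×3 + 10840×4 + 652×7 = 873 + 43360 + 4564 = 48797
ΣP(t=0)Q(t=0) = 261×3 + 9702×4 + 747×7 = 783 + 38808 + 5229 = 44820
L = 48797 / 44820 × 100 = 108.8733
Paasche component (current-period weights):
ΣP(t=1)Q(t=1) = 291×3 + 10840×5 + 652×6 = 873 + 54200 + 3912 = 58985
ΣP(t=0)Q(t=1) = 261×3 + 9702×5 + 747×6 = 783 + 48510 + 4482 = 53775
P = 58985 / 53775 × 100 = 109.6885
Fisher = √(L × P) = √(108.8733 × 109.6885) = 109.2801

109.28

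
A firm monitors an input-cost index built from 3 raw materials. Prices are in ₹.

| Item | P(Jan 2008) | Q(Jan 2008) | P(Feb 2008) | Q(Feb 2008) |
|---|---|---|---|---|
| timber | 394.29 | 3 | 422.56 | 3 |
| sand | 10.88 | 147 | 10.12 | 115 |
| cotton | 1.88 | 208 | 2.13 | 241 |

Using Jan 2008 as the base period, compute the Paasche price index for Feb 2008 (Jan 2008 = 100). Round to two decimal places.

Paasche price index uses current-period quantities as weights.
ΣP(Feb 2008)·Q(Feb 2008) = 422.56×3 + 10.12×115 + 2.13×241 = 1267.68 + 1163.8 + 513.33 = 2944.81
ΣP(Jan 2008)·Q(Feb 2008) = 394.29×3 + 10.88×115 + 1.88×241 = 1182.87 + 1251.2 + 453.08 = 2887.15
Index = 2944.81 / 2887.15 × 100 = 101.9971

102.00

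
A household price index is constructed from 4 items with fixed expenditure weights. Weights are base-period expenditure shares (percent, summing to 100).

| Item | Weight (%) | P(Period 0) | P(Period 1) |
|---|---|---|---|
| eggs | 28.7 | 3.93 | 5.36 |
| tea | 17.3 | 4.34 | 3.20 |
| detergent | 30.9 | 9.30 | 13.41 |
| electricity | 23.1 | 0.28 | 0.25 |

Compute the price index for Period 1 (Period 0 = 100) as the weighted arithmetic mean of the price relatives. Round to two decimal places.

eggs: 28.7 × (5.36/3.93) = 28.7 × 1.363868 = 39.1430
tea: 17.3 × (3.20/4.34) = 17.3 × 0.737327 = 12.7558
detergent: 30.9 × (13.41/9.30) = 30.9 × 1.441935 = 44.5558
electricity: 23.1 × (0.25/0.28) = 23.1 × 0.892857 = 20.6250
Index = Σ wᵢ·(p₁ᵢ/p₀ᵢ) = 39.1430 + 12.7558 + 44.5558 + 20.6250 = 117.0796

117.08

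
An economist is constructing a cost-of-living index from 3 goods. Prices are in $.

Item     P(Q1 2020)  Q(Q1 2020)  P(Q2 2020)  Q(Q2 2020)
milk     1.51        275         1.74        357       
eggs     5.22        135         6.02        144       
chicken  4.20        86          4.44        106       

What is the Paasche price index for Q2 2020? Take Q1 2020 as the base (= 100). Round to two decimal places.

112.83

Paasche price index uses current-period quantities as weights.
ΣP(Q2 2020)·Q(Q2 2020) = 1.74×357 + 6.02×144 + 4.44×106 = 621.18 + 866.88 + 470.64 = 1958.7
ΣP(Q1 2020)·Q(Q2 2020) = 1.51×357 + 5.22×144 + 4.20×106 = 539.07 + 751.68 + 445.2 = 1735.95
Index = 1958.7 / 1735.95 × 100 = 112.8316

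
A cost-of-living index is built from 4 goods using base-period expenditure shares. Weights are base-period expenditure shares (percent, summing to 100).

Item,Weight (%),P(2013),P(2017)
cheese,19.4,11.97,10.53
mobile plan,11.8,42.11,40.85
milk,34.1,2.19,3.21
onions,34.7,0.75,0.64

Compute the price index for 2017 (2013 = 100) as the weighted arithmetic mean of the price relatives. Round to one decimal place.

108.1

cheese: 19.4 × (10.53/11.97) = 19.4 × 0.879699 = 17.0662
mobile plan: 11.8 × (40.85/42.11) = 11.8 × 0.970078 = 11.4469
milk: 34.1 × (3.21/2.19) = 34.1 × 1.465753 = 49.9822
onions: 34.7 × (0.64/0.75) = 34.7 × 0.853333 = 29.6107
Index = Σ wᵢ·(p₁ᵢ/p₀ᵢ) = 17.0662 + 11.4469 + 49.9822 + 29.6107 = 108.1059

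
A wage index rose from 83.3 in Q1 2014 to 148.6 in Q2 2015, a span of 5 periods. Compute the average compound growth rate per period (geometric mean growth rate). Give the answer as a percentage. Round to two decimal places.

Growth factor = (148.6/83.3)^(1/5) = (1.783914)^(1/5) = 1.122729
Growth rate = 1.122729 − 1 = 0.122729 = 12.2729%

12.27%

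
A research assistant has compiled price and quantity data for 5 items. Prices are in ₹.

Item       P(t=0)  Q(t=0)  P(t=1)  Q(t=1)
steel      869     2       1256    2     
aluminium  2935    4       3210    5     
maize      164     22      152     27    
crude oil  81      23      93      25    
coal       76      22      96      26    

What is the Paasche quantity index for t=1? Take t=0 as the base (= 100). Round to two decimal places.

119.78

Paasche quantity index uses current-period prices as weights.
ΣP(t=1)·Q(t=1) = 1256×2 + 3210×5 + 152×27 + 93×25 + 96×26 = 2512 + 16050 + 4104 + 2325 + 2496 = 27487
ΣP(t=1)·Q(t=0) = 1256×2 + 3210×4 + 152×22 + 93×23 + 96×22 = 2512 + 12840 + 3344 + 2139 + 2112 = 22947
Index = 27487 / 22947 × 100 = 119.7847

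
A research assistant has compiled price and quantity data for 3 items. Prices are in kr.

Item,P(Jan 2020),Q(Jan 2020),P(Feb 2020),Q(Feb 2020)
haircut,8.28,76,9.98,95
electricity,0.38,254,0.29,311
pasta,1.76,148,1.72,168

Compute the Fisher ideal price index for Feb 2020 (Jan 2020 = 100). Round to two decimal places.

110.37

Laspeyres component (base-period weights):
ΣP(Feb 2020)Q(Jan 2020) = 9.98×76 + 0.29×254 + 1.72×148 = 758.48 + 73.66 + 254.56 = 1086.7
ΣP(Jan 2020)Q(Jan 2020) = 8.28×76 + 0.38×254 + 1.76×148 = 629.28 + 96.52 + 260.48 = 986.28
L = 1086.7 / 986.28 × 100 = 110.1817
Paasche component (current-period weights):
ΣP(Feb 2020)Q(Feb 2020) = 9.98×95 + 0.29×311 + 1.72×168 = 948.1 + 90.19 + 288.96 = 1327.25
ΣP(Jan 2020)Q(Feb 2020) = 8.28×95 + 0.38×311 + 1.76×168 = 786.6 + 118.18 + 295.68 = 1200.46
P = 1327.25 / 1200.46 × 100 = 110.5618
Fisher = √(L × P) = √(110.1817 × 110.5618) = 110.3716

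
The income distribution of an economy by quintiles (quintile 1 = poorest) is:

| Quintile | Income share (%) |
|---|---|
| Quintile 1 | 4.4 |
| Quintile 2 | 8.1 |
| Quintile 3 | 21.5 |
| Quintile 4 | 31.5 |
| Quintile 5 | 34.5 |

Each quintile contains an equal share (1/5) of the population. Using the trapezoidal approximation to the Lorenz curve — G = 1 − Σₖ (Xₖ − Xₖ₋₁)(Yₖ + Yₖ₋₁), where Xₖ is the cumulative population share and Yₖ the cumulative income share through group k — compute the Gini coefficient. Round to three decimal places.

Cumulative income shares Yₖ: 0.0440, 0.1250, 0.3400, 0.6550, 1.0000
Σ (Xₖ−Xₖ₋₁)(Yₖ+Yₖ₋₁) = (1/5)(0.0440+0.0000) + (1/5)(0.1250+0.0440) + (1/5)(0.3400+0.1250) + (1/5)(0.6550+0.3400) + (1/5)(1.0000+0.6550)
  = 0.0088 + 0.0338 + 0.0930 + 0.1990 + 0.3310 = 0.6656
G = 1 − 0.6656 = 0.3344

0.334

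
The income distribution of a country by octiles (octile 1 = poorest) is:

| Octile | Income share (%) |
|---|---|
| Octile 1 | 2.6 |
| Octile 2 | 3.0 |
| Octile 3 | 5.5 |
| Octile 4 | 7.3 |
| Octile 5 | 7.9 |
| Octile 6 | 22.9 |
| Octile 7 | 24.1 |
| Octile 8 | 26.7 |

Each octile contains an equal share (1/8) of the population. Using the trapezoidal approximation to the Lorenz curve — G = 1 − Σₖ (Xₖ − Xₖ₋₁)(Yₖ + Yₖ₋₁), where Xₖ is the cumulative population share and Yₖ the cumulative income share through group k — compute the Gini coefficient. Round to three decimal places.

0.409

Cumulative income shares Yₖ: 0.0260, 0.0560, 0.1110, 0.1840, 0.2630, 0.4920, 0.7330, 1.0000
Σ (Xₖ−Xₖ₋₁)(Yₖ+Yₖ₋₁) = (1/8)(0.0260+0.0000) + (1/8)(0.0560+0.0260) + (1/8)(0.1110+0.0560) + (1/8)(0.1840+0.1110) + (1/8)(0.2630+0.1840) + (1/8)(0.4920+0.2630) + (1/8)(0.7330+0.4920) + (1/8)(1.0000+0.7330)
  = 0.0033 + 0.0103 + 0.0209 + 0.0369 + 0.0559 + 0.0944 + 0.1531 + 0.2166 = 0.5913
G = 1 − 0.5913 = 0.4087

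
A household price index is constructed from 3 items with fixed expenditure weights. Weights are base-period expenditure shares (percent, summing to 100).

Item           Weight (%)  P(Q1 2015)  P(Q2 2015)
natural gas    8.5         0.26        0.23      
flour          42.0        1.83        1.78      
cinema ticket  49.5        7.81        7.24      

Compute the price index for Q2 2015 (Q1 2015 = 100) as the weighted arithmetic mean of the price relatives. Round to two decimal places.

94.26

natural gas: 8.5 × (0.23/0.26) = 8.5 × 0.884615 = 7.5192
flour: 42.0 × (1.78/1.83) = 42.0 × 0.972678 = 40.8525
cinema ticket: 49.5 × (7.24/7.81) = 49.5 × 0.927017 = 45.8873
Index = Σ wᵢ·(p₁ᵢ/p₀ᵢ) = 7.5192 + 40.8525 + 45.8873 = 94.2590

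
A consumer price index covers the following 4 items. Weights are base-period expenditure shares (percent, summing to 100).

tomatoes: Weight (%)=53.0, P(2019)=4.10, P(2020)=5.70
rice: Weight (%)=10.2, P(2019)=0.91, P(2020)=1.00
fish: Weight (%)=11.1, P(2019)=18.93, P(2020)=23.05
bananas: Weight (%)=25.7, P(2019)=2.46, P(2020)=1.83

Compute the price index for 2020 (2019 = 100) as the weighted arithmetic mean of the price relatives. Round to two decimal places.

tomatoes: 53.0 × (5.70/4.10) = 53.0 × 1.390244 = 73.6829
rice: 10.2 × (1.00/0.91) = 10.2 × 1.098901 = 11.2088
fish: 11.1 × (23.05/18.93) = 11.1 × 1.217644 = 13.5158
bananas: 25.7 × (1.83/2.46) = 25.7 × 0.743902 = 19.1183
Index = Σ wᵢ·(p₁ᵢ/p₀ᵢ) = 73.6829 + 11.2088 + 13.5158 + 19.1183 = 117.5259

117.53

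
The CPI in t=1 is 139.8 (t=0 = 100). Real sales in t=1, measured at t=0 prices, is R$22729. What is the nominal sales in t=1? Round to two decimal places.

31775.14

Nominal = Real × (Index/100) = 22729 × (139.8/100)
        = 22729 × 1.398 = 31775.1420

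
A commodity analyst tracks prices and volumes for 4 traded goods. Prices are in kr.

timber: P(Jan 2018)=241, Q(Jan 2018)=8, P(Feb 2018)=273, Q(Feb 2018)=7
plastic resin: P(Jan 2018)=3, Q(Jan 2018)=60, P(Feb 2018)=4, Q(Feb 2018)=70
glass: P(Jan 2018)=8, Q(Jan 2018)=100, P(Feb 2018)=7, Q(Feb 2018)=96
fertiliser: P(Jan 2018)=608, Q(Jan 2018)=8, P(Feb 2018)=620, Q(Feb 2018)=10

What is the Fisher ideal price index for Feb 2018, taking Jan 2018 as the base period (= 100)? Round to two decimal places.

Laspeyres component (base-period weights):
ΣP(Feb 2018)Q(Jan 2018) = 273×8 + 4×60 + 7×100 + 620×8 = 2184 + 240 + 700 + 4960 = 8084
ΣP(Jan 2018)Q(Jan 2018) = 241×8 + 3×60 + 8×100 + 608×8 = 1928 + 180 + 800 + 4864 = 7772
L = 8084 / 7772 × 100 = 104.0144
Paasche component (current-period weights):
ΣP(Feb 2018)Q(Feb 2018) = 273×7 + 4×70 + 7×96 + 620×10 = 1911 + 280 + 672 + 6200 = 9063
ΣP(Jan 2018)Q(Feb 2018) = 241×7 + 3×70 + 8×96 + 608×10 = 1687 + 210 + 768 + 6080 = 8745
P = 9063 / 8745 × 100 = 103.6364
Fisher = √(L × P) = √(104.0144 × 103.6364) = 103.8252

103.83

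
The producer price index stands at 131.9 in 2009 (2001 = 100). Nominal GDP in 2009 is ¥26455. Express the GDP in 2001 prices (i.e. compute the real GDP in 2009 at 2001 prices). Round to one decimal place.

20056.9

Real = Nominal ÷ (Index/100) = 26455 ÷ (131.9/100)
     = 26455 ÷ 1.319 = 20056.8613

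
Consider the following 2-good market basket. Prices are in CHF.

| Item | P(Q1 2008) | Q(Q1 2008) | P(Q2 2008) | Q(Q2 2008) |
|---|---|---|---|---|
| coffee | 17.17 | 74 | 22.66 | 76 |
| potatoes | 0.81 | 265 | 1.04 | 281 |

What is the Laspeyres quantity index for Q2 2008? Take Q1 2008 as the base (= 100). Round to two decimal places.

103.18

Laspeyres quantity index uses base-period prices as weights.
ΣP(Q1 2008)·Q(Q2 2008) = 17.17×76 + 0.81×281 = 1304.92 + 227.61 = 1532.53
ΣP(Q1 2008)·Q(Q1 2008) = 17.17×74 + 0.81×265 = 1270.58 + 214.65 = 1485.23
Index = 1532.53 / 1485.23 × 100 = 103.1847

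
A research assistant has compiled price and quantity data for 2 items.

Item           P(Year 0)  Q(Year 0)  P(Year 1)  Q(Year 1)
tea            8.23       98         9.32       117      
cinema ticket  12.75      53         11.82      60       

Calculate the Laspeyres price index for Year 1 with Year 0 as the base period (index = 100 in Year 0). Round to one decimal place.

Laspeyres price index uses base-period quantities as weights.
ΣP(Year 1)·Q(Year 0) = 9.32×98 + 11.82×53 = 913.36 + 626.46 = 1539.82
ΣP(Year 0)·Q(Year 0) = 8.23×98 + 12.75×53 = 806.54 + 675.75 = 1482.29
Index = 1539.82 / 1482.29 × 100 = 103.8812

103.9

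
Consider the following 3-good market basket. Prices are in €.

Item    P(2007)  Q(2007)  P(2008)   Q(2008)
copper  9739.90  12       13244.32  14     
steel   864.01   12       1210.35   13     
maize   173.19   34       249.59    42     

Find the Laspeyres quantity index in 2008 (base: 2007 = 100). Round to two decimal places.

Laspeyres quantity index uses base-period prices as weights.
ΣP(2007)·Q(2008) = 9739.90×14 + 864.01×13 + 173.19×42 = 136358.6 + 11232.13 + 7273.98 = 154864.71
ΣP(2007)·Q(2007) = 9739.90×12 + 864.01×12 + 173.19×34 = 116878.8 + 10368.12 + 5888.46 = 133135.38
Index = 154864.71 / 133135.38 × 100 = 116.3212

116.32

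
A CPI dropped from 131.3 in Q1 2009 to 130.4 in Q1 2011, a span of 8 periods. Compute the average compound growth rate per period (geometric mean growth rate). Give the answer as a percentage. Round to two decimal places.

Growth factor = (130.4/131.3)^(1/8) = (0.993145)^(1/8) = 0.999141
Growth rate = 0.999141 − 1 = -0.000859 = -0.0859%

-0.09%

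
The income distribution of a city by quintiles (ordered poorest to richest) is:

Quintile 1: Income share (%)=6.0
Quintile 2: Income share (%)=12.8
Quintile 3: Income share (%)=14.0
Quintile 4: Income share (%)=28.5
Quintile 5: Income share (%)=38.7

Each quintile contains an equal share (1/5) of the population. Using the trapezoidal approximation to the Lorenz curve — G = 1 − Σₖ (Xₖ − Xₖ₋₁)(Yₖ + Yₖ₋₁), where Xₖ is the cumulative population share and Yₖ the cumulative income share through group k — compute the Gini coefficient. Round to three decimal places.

0.324

Cumulative income shares Yₖ: 0.0600, 0.1880, 0.3280, 0.6130, 1.0000
Σ (Xₖ−Xₖ₋₁)(Yₖ+Yₖ₋₁) = (1/5)(0.0600+0.0000) + (1/5)(0.1880+0.0600) + (1/5)(0.3280+0.1880) + (1/5)(0.6130+0.3280) + (1/5)(1.0000+0.6130)
  = 0.0120 + 0.0496 + 0.1032 + 0.1882 + 0.3226 = 0.6756
G = 1 − 0.6756 = 0.3244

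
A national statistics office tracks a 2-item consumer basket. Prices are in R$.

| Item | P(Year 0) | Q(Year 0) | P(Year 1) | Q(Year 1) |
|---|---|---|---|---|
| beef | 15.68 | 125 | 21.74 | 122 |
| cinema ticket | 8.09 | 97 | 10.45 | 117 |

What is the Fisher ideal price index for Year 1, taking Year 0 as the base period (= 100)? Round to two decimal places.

135.72

Laspeyres component (base-period weights):
ΣP(Year 1)Q(Year 0) = 21.74×125 + 10.45×97 = 2717.5 + 1013.65 = 3731.15
ΣP(Year 0)Q(Year 0) = 15.68×125 + 8.09×97 = 1960 + 784.73 = 2744.73
L = 3731.15 / 2744.73 × 100 = 135.9387
Paasche component (current-period weights):
ΣP(Year 1)Q(Year 1) = 21.74×122 + 10.45×117 = 2652.28 + 1222.65 = 3874.93
ΣP(Year 0)Q(Year 1) = 15.68×122 + 8.09×117 = 1912.96 + 946.53 = 2859.49
P = 3874.93 / 2859.49 × 100 = 135.5112
Fisher = √(L × P) = √(135.9387 × 135.5112) = 135.7248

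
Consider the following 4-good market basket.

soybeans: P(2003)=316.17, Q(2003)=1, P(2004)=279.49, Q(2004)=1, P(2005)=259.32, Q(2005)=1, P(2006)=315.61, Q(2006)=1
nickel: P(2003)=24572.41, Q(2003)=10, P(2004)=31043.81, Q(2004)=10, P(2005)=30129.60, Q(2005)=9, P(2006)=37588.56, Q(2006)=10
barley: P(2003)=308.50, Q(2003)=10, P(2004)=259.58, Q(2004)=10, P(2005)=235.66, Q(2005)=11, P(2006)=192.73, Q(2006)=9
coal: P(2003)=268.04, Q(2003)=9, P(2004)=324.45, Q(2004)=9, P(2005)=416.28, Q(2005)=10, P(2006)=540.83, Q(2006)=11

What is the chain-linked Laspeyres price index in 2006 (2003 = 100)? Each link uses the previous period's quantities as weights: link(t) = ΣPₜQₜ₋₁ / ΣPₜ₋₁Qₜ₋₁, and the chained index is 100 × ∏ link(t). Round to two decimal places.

Link 2003→2004:
ΣP(2004)Q(2003) = 279.49×1 + 31043.81×10 + 259.58×10 + 324.45×9 = 279.49 + 310438.1 + 2595.8 + 2920.05 = 316233.44
ΣP(2003)Q(2003) = 316.17×1 + 24572.41×10 + 308.50×10 + 268.04×9 = 316.17 + 245724.1 + 3085 + 2412.36 = 251537.63
link = 316233.44/251537.63 = 1.257201
Link 2004→2005:
ΣP(2005)Q(2004) = 259.32×1 + 30129.60×10 + 235.66×10 + 416.28×9 = 259.32 + 301296 + 2356.6 + 3746.52 = 307658.44
ΣP(2004)Q(2004) = 279.49×1 + 31043.81×10 + 259.58×10 + 324.45×9 = 279.49 + 310438.1 + 2595.8 + 2920.05 = 316233.44
link = 307658.44/316233.44 = 0.972884
Link 2005→2006:
ΣP(2006)Q(2005) = 315.61×1 + 37588.56×9 + 192.73×11 + 540.83×10 = 315.61 + 338297.04 + 2120.03 + 5408.3 = 346140.98
ΣP(2005)Q(2005) = 259.32×1 + 30129.60×9 + 235.66×11 + 416.28×10 = 259.32 + 271166.4 + 2592.26 + 4162.8 = 278180.78
link = 346140.98/278180.78 = 1.244302
Chained index = 100 × 1.257201 × 0.972884 × 1.244302 = 152.1920

152.19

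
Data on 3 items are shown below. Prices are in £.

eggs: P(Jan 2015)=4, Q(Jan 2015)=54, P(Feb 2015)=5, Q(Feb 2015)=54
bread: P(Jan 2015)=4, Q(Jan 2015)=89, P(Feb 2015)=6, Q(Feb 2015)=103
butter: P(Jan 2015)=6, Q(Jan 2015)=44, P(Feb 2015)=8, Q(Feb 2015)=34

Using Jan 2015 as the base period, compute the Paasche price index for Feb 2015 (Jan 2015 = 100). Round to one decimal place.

Paasche price index uses current-period quantities as weights.
ΣP(Feb 2015)·Q(Feb 2015) = 5×54 + 6×103 + 8×34 = 270 + 618 + 272 = 1160
ΣP(Jan 2015)·Q(Feb 2015) = 4×54 + 4×103 + 6×34 = 216 + 412 + 204 = 832
Index = 1160 / 832 × 100 = 139.4231

139.4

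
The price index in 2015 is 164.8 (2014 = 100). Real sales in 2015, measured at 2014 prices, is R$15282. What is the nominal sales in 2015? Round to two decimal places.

25184.74

Nominal = Real × (Index/100) = 15282 × (164.8/100)
        = 15282 × 1.648 = 25184.7360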